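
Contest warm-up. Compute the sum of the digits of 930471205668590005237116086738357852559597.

9+3+0+4+7+1+2+0+5+6+6+8+5+9+0+0+0+5+2+3+7+1+1+6+0+8+6+7+3+8+3+5+7+8+5+2+5+5+9+5+9+7 = 192

192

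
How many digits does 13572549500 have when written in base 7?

12

13572549500 in base 7 is 660224524106, which has 12 digits.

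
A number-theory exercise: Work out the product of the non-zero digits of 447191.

1008

4×4×7×1×9×1 = 1008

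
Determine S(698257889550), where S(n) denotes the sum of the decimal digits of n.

72

6+9+8+2+5+7+8+8+9+5+5+0 = 72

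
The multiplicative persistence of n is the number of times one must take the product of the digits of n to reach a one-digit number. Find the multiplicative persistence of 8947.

2

8947 → 2016 → 0 (2 steps)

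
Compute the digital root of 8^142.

1

The digital root of n equals n mod 9 (or 9 when 9 | n), so we need 8^142 mod 9.
8^142 ≡ 1 (mod 9), so the digital root is 1.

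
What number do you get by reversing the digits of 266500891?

Reversing 266500891 gives 198005662.

198005662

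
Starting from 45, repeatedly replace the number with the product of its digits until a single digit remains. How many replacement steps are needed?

2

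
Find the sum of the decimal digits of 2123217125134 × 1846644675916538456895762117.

2123217125134 × 1846644675916538456895762117 = 3920827599943519908974972619964685748678
Sum of its 40 digits: 234.

234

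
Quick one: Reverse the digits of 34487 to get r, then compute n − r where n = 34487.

-43956

Reverse of 34487 is 78443.
34487 − 78443 = -43956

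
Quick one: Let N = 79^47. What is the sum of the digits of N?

79^47 = 154338150159535951301517749355841648093504225168540216357564265319883807264209213747965359
Sum of its 90 digits: 391.

391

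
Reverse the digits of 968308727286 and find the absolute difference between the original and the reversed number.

285580923417

Reverse of 968308727286 is 682727803869.
|968308727286 − 682727803869| = 285580923417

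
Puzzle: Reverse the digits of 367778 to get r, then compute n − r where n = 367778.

Reverse of 367778 is 877763.
367778 − 877763 = -509985

-509985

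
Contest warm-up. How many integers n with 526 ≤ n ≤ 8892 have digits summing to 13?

423

The integers in [526, 8892] that have digits summing to 13: 526, 535, 544, 553, 562, 571, …, 8410, 8500.
423 qualify.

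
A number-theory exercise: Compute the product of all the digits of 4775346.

70560

4×7×7×5×3×4×6 = 70560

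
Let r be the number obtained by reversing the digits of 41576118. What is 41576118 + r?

122743632

Reverse of 41576118 is 81167514.
41576118 + 81167514 = 122743632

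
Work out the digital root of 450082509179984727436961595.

9

4+5+0+0+8+2+5+0+9+1+7+9+9+8+4+7+2+7+4+3+6+9+6+1+5+9+5 = 135
1+3+5 = 9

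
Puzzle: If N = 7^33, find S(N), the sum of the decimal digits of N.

7^33 = 7730993719707444524137094407
Sum of its 28 digits: 127.

127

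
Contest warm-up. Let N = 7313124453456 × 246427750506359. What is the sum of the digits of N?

7313124453456 × 246427750506359 = 1802156808238208189127526704
Sum of its 28 digits: 114.

114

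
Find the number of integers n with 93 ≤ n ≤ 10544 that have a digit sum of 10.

The integers in [93, 10544] that have a digit sum of 10: 109, 118, 127, 136, 145, 154, …, 10531, 10540.
318 qualify.

318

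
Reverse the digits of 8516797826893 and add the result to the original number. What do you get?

12503085803051

Reverse of 8516797826893 is 3986287976158.
8516797826893 + 3986287976158 = 12503085803051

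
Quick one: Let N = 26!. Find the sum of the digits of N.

26! = 403291461126605635584000000
Sum of its 27 digits: 81.

81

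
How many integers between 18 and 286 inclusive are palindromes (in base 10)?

The integers in [18, 286] that are palindromes (in base 10): 22, 33, 44, 55, 66, 77, …, 272, 282.
27 qualify.

27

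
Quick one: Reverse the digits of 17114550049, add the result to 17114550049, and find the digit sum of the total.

Reversal of 17114550049 is 94005541171; 17114550049 + 94005541171 = 111120091220.
Digit sum of 111120091220: 1+1+1+1+2+0+0+9+1+2+2+0 = 20.

20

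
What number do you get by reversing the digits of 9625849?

9485269

Reversing 9625849 gives 9485269.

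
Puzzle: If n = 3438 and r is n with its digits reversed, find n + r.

Reverse of 3438 is 8343.
3438 + 8343 = 11781

11781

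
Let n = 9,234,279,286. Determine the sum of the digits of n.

9+2+3+4+2+7+9+2+8+6 = 52

52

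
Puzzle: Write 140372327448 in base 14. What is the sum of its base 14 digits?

140372327448 in base 14 is 6B18C6C01A.
Digit sum: 6+11+1+8+12+6+12+0+1+10 = 67.

67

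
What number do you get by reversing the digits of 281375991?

Reversing 281375991 gives 199573182.

199573182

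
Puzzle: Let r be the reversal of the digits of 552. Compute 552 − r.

Reverse of 552 is 255.
552 − 255 = 297

297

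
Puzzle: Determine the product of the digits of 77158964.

423360

7×7×1×5×8×9×6×4 = 423360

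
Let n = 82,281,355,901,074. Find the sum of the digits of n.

55

8+2+2+8+1+3+5+5+9+0+1+0+7+4 = 55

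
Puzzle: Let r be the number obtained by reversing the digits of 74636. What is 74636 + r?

Reverse of 74636 is 63647.
74636 + 63647 = 138283

138283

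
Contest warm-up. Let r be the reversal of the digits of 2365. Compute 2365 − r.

-3267

Reverse of 2365 is 5632.
2365 − 5632 = -3267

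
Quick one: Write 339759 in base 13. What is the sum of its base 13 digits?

339759 in base 13 is BB854.
Digit sum: 11+11+8+5+4 = 39.

39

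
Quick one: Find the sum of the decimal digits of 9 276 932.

9+2+7+6+9+3+2 = 38

38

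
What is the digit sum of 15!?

45

15! = 1307674368000
Sum of its 13 digits: 45.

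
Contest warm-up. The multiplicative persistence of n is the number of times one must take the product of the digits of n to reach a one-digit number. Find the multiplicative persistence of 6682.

6682 → 576 → 210 → 0 (3 steps)

3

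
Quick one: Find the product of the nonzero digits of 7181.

56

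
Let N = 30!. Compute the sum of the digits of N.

30! = 265252859812191058636308480000000
Sum of its 33 digits: 117.

117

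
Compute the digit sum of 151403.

1+5+1+4+0+3 = 14

14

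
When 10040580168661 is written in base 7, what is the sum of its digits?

49

10040580168661 in base 7 is 2054256636160030.
Digit sum: 2+0+5+4+2+5+6+6+3+6+1+6+0+0+3+0 = 49.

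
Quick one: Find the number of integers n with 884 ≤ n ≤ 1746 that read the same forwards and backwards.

The integers in [884, 1746] that read the same forwards and backwards: 888, 898, 909, 919, 929, 939, …, 1551, 1661.
19 qualify.

19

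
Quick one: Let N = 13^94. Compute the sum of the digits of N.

13^94 = 513659254171021172271592450568246047489920249149063314875767634353494969417264192587335787046883806712089
Sum of its 105 digits: 481.

481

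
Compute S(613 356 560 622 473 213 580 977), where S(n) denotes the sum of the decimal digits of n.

101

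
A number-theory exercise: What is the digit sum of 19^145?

757

19^145 = 262586344985611149563135607342551174202477020157928684666113795189426114923083081242041713050744066477244927903266627801857651730760873804533878641111132280916113170249281231034034546899
Sum of its 186 digits: 757.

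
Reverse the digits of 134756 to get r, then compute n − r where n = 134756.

Reverse of 134756 is 657431.
134756 − 657431 = -522675

-522675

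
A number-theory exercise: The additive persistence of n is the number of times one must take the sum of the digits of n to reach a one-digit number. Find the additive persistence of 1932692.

2

1932692 → 32 → 5 (2 steps)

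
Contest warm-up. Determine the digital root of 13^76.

4

The digital root of n equals n mod 9 (or 9 when 9 | n), so we need 13^76 mod 9.
13^76 ≡ 4 (mod 9), so the digital root is 4.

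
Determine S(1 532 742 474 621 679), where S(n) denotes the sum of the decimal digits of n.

70

1+5+3+2+7+4+2+4+7+4+6+2+1+6+7+9 = 70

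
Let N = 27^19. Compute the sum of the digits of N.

27^19 = 1570042899082081611640534563
Sum of its 28 digits: 108.

108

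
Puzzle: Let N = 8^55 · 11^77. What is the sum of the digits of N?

8^55 · 11^77 = 7197572393750578621000735033825416513021639483841477282878903857251229358480645384928586973968777437400905425029431335892729987072
Sum of its 130 digits: 607.

607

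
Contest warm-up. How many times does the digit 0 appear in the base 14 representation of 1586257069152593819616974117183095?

1586257069152593819616974117183095 in base 14 is CBBD1597353044999BB27556DB8B5.
The digit 0 appears 1 time.

1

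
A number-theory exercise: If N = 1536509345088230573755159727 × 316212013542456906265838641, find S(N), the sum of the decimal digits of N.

1536509345088230573755159727 × 316212013542456906265838641 = 485862713837151158120375436647084438865946590563611007
Sum of its 54 digits: 239.

239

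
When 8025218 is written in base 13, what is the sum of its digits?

8025218 in base 13 is 187CA66.
Digit sum: 1+8+7+12+10+6+6 = 50.

50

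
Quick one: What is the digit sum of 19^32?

19^32 = 83198449060887472631428936505541918917761
Sum of its 41 digits: 199.

199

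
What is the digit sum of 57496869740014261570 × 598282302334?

148

57496869740014261570 × 598282302334 = 34399359605053828418094497504380
Sum of its 32 digits: 148.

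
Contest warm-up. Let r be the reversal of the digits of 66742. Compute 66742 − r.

41976

Reverse of 66742 is 24766.
66742 − 24766 = 41976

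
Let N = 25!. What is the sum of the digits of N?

25! = 15511210043330985984000000
Sum of its 26 digits: 72.

72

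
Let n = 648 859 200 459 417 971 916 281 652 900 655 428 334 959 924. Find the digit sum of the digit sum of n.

9

First digit sum: 216.
2+1+6 = 9.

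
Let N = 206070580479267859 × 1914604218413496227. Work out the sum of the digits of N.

206070580479267859 × 1914604218413496227 = 394543602676524111917106373418867993
Sum of its 36 digits: 161.

161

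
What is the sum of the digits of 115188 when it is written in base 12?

29

115188 in base 12 is 567B0.
Digit sum: 5+6+7+11+0 = 29.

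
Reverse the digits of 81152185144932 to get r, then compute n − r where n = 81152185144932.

57208027019814

Reverse of 81152185144932 is 23944158125118.
81152185144932 − 23944158125118 = 57208027019814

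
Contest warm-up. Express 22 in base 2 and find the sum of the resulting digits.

3

22 in base 2 is 10110.
Digit sum: 1+0+1+1+0 = 3.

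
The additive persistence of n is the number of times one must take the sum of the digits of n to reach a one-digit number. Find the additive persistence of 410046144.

410046144 → 24 → 6 (2 steps)

2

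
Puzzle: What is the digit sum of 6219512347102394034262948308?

6+2+1+9+5+1+2+3+4+7+1+0+2+3+9+4+0+3+4+2+6+2+9+4+8+3+0+8 = 108

108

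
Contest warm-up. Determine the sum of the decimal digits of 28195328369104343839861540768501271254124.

2+8+1+9+5+3+2+8+3+6+9+1+0+4+3+4+3+8+3+9+8+6+1+5+4+0+7+6+8+5+0+1+2+7+1+2+5+4+1+2+4 = 170

170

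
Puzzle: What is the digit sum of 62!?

306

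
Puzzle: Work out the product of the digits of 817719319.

8×1×7×7×1×9×3×1×9 = 95256

95256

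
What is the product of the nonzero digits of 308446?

2304

3×8×4×4×6 = 2304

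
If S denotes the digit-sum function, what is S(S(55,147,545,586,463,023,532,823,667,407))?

First digit sum: 126.
1+2+6 = 9.

9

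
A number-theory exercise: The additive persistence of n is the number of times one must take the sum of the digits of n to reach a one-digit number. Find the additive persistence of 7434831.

2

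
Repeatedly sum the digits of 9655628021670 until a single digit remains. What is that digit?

9+6+5+5+6+2+8+0+2+1+6+7+0 = 57
5+7 = 12
1+2 = 3

3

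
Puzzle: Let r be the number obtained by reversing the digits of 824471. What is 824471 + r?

998899

Reverse of 824471 is 174428.
824471 + 174428 = 998899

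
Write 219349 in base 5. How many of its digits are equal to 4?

4

219349 in base 5 is 24004344.
The digit 4 appears 4 times.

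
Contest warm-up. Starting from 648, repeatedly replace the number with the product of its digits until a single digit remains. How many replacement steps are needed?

648 → 192 → 18 → 8 (3 steps)

3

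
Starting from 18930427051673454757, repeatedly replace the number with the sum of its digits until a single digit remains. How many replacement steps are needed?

18930427051673454757 → 88 → 16 → 7 (3 steps)

3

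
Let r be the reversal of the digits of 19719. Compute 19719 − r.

Reverse of 19719 is 91791.
19719 − 91791 = -72072

-72072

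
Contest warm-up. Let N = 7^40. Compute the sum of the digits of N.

142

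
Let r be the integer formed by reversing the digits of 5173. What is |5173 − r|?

1458

Reverse of 5173 is 3715.
|5173 − 3715| = 1458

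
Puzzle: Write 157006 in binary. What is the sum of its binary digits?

157006 in base 2 is 100110010101001110.
Digit sum: 1+0+0+1+1+0+0+1+0+1+0+1+0+0+1+1+1+0 = 9.

9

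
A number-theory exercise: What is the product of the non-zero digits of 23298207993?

2×3×2×9×8×2×7×9×9×3 = 2939328

2939328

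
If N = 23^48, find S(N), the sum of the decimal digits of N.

23^48 = 230640796319223839361986981083444028527480075343400946297318327681
Sum of its 66 digits: 289.

289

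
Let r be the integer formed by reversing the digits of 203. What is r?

Reversing 203 gives 302.

302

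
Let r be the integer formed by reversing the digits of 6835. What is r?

Reversing 6835 gives 5386.

5386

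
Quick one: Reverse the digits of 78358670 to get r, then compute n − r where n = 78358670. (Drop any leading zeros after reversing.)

Reverse of 78358670 is 7685387.
78358670 − 7685387 = 70673283

70673283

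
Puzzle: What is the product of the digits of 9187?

504

9×1×8×7 = 504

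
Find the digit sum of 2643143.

23

2+6+4+3+1+4+3 = 23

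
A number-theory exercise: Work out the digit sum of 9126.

18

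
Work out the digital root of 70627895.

7+0+6+2+7+8+9+5 = 44
4+4 = 8
(Equivalently, 70627895 mod 9 = 8.)

8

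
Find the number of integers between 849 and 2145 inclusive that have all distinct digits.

The integers in [849, 2145] that have all distinct digits: 849, 850, 851, 852, 853, 854, …, 2143, 2145.
682 qualify.

682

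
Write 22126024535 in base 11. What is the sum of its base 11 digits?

22126024535 in base 11 is 942462279A.
Digit sum: 9+4+2+4+6+2+2+7+9+10 = 55.

55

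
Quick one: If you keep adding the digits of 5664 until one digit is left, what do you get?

5+6+6+4 = 21
2+1 = 3

3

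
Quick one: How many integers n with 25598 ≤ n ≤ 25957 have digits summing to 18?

The integers in [25598, 25957] that have digits summing to 18: 25605, 25614, 25623, 25632, 25641, 25650, …, 25911, 25920.
18 qualify.

18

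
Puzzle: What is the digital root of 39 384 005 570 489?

3+9+3+8+4+0+0+5+5+7+0+4+8+9 = 65
6+5 = 11
1+1 = 2

2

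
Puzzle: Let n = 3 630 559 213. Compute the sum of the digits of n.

3+6+3+0+5+5+9+2+1+3 = 37

37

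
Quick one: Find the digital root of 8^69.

8

The digital root of n equals n mod 9 (or 9 when 9 | n), so we need 8^69 mod 9.
8^69 ≡ 8 (mod 9), so the digital root is 8.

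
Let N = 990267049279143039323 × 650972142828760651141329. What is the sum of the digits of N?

225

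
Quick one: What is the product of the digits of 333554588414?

13824000

3×3×3×5×5×4×5×8×8×4×1×4 = 13824000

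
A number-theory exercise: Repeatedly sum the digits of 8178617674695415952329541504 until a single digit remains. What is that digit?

8

8+1+7+8+6+1+7+6+7+4+6+9+5+4+1+5+9+5+2+3+2+9+5+4+1+5+0+4 = 134
1+3+4 = 8
(Equivalently, 8178617674695415952329541504 mod 9 = 8.)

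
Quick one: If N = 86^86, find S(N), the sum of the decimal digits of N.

86^86 = 23273773687010809805103263055261877739102071580597940409585933109624493442480014587281684425109432546907773222375549181098538730989934437386098275807854764894176935936
Sum of its 167 digits: 772.

772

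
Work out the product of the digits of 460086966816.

4×6×0×0×8×6×9×6×6×8×1×6 = 0

0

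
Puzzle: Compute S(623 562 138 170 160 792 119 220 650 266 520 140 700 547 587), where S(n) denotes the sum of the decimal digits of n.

6+2+3+5+6+2+1+3+8+1+7+0+1+6+0+7+9+2+1+1+9+2+2+0+6+5+0+2+6+6+5+2+0+1+4+0+7+0+0+5+4+7+5+8+7 = 164

164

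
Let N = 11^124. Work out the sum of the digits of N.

11^124 = 1357353476561849937427520199681492097231976065318997729695477395105372610650488384370543193682515126029745934323188174458941797841
Sum of its 130 digits: 619.

619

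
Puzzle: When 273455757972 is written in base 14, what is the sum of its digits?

273455757972 in base 14 is D341A5A68C.
Digit sum: 13+3+4+1+10+5+10+6+8+12 = 72.

72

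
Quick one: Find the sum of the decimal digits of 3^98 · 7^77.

3^98 · 7^77 = 6767558890286544315476961831270214968641300337635296842004909677262085521351870386969488732671284965533544677023
Sum of its 112 digits: 522.

522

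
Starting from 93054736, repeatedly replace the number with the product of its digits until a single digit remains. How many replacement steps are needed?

93054736 → 0 (1 step)

1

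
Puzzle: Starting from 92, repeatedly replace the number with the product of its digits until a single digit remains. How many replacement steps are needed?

92 → 18 → 8 (2 steps)

2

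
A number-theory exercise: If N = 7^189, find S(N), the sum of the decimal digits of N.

7^189 = 5290900114688003880913929262431876014847986380655669744284715863995739103511564781266088714863127732599055455273608421617379187160310202302336814279024706709607
Sum of its 160 digits: 703.

703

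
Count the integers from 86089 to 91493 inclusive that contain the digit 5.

1431

The integers in [86089, 91493] that contain the digit 5: 86095, 86105, 86115, 86125, 86135, 86145, …, 91475, 91485.
1431 qualify.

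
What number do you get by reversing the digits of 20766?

Reversing 20766 gives 66702.

66702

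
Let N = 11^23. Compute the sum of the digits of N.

95

11^23 = 895430243255237372246531
Sum of its 24 digits: 95.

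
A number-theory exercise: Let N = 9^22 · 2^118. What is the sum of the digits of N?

9^22 · 2^118 = 327246263154206248309902128178244404208738476272715300864
Sum of its 57 digits: 225.

225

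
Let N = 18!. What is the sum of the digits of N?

54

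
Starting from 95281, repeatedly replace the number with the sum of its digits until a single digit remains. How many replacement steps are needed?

2

95281 → 25 → 7 (2 steps)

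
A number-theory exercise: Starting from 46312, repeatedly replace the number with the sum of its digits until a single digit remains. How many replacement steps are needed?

2

46312 → 16 → 7 (2 steps)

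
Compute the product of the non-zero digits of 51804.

160

5×1×8×4 = 160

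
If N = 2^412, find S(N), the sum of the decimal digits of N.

574

2^412 = 10576895500643977583230644928524336637254474927428499508554380724390492659780981533203027367035444557561459392400373732868096
Sum of its 125 digits: 574.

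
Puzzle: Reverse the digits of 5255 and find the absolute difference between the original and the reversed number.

Reverse of 5255 is 5525.
|5255 − 5525| = 270

270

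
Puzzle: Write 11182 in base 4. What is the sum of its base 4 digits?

16

11182 in base 4 is 2232232.
Digit sum: 2+2+3+2+2+3+2 = 16.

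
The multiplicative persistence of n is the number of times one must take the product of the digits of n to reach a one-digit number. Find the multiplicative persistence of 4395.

4395 → 540 → 0 (2 steps)

2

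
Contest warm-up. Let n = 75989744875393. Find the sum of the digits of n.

88

7+5+9+8+9+7+4+4+8+7+5+3+9+3 = 88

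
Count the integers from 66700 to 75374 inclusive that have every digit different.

The integers in [66700, 75374] that have every digit different: 67012, 67013, 67014, 67015, 67018, 67019, …, 75368, 75369.
2844 qualify.

2844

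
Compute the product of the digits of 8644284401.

8×6×4×4×2×8×4×4×0×1 = 0

0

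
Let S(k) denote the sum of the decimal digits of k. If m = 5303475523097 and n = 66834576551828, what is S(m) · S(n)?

S(5303475523097) = 5+3+0+3+4+7+5+5+2+3+0+9+7 = 53.
S(66834576551828) = 6+6+8+3+4+5+7+6+5+5+1+8+2+8 = 74.
53 · 74 = 3922.

3922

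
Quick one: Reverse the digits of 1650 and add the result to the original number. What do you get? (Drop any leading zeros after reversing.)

2211

Reverse of 1650 is 561.
1650 + 561 = 2211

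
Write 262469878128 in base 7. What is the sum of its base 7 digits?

262469878128 in base 7 is 24651151103403.
Digit sum: 2+4+6+5+1+1+5+1+1+0+3+4+0+3 = 36.

36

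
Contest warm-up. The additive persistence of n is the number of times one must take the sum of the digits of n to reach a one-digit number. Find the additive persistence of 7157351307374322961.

3

7157351307374322961 → 76 → 13 → 4 (3 steps)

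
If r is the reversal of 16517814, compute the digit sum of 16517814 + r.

Reversal of 16517814 is 41871561; 16517814 + 41871561 = 58389375.
Digit sum of 58389375: 5+8+3+8+9+3+7+5 = 48.

48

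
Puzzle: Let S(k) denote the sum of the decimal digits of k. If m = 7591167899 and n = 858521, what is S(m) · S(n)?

1798

S(7591167899) = 7+5+9+1+1+6+7+8+9+9 = 62.
S(858521) = 8+5+8+5+2+1 = 29.
62 · 29 = 1798.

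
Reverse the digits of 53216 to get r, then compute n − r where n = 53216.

-8019

Reverse of 53216 is 61235.
53216 − 61235 = -8019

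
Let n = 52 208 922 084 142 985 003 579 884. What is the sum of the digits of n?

5+2+2+0+8+9+2+2+0+8+4+1+4+2+9+8+5+0+0+3+5+7+9+8+8+4 = 115

115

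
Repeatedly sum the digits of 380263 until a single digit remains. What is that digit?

4

3+8+0+2+6+3 = 22
2+2 = 4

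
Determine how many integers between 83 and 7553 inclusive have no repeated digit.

The integers in [83, 7553] that have no repeated digit: 83, 84, 85, 86, 87, 89, …, 7548, 7549.
4002 qualify.

4002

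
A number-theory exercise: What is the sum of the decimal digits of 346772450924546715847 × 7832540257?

346772450924546715847 × 7832540257 = 2716109181885069021348767352679
Sum of its 31 digits: 142.

142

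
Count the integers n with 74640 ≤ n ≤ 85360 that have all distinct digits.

3277

The integers in [74640, 85360] that have all distinct digits: 74650, 74651, 74652, 74653, 74658, 74659, …, 85349, 85360.
3277 qualify.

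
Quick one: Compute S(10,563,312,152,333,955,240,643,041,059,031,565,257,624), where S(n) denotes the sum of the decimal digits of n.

141

1+0+5+6+3+3+1+2+1+5+2+3+3+3+9+5+5+2+4+0+6+4+3+0+4+1+0+5+9+0+3+1+5+6+5+2+5+7+6+2+4 = 141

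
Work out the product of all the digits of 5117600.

0

5×1×1×7×6×0×0 = 0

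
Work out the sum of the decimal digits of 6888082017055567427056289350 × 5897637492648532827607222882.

6888082017055567427056289350 × 5897637492648532827607222882 = 40623410756225045212452657638367096627487937245332906700
Sum of its 56 digits: 232.

232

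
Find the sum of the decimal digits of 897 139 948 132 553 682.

8+9+7+1+3+9+9+4+8+1+3+2+5+5+3+6+8+2 = 93

93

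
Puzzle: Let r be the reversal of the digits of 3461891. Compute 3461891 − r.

Reverse of 3461891 is 1981643.
3461891 − 1981643 = 1480248

1480248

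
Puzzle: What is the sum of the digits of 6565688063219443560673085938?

136

6+5+6+5+6+8+8+0+6+3+2+1+9+4+4+3+5+6+0+6+7+3+0+8+5+9+3+8 = 136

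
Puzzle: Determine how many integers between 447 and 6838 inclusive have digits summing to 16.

476

The integers in [447, 6838] that have digits summing to 16: 448, 457, 466, 475, 484, 493, …, 6811, 6820.
476 qualify.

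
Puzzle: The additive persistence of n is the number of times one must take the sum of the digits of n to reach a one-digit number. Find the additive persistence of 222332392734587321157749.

2

222332392734587321157749 → 101 → 2 (2 steps)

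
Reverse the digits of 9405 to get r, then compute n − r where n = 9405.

4356

Reverse of 9405 is 5049.
9405 − 5049 = 4356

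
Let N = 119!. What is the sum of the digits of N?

774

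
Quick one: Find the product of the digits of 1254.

1×2×5×4 = 40

40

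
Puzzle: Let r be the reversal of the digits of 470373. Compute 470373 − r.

Reverse of 470373 is 373074.
470373 − 373074 = 97299

97299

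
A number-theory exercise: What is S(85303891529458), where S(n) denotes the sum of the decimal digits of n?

8+5+3+0+3+8+9+1+5+2+9+4+5+8 = 70

70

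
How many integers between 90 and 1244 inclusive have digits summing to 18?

The integers in [90, 1244] that have digits summing to 18: 99, 189, 198, 279, 288, 297, …, 1188, 1197.
60 qualify.

60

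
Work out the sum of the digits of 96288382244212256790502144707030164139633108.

168

9+6+2+8+8+3+8+2+2+4+4+2+1+2+2+5+6+7+9+0+5+0+2+1+4+4+7+0+7+0+3+0+1+6+4+1+3+9+6+3+3+1+0+8 = 168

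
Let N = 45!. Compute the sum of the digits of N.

45! = 119622220865480194561963161495657715064383733760000000000
Sum of its 57 digits: 207.

207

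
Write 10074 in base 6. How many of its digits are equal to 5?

1

10074 in base 6 is 114350.
The digit 5 appears 1 time.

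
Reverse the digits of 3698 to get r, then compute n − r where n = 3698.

Reverse of 3698 is 8963.
3698 − 8963 = -5265

-5265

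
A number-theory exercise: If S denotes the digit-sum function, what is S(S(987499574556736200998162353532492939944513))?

First digit sum: 214.
2+1+4 = 7.

7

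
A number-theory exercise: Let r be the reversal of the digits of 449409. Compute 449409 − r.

Reverse of 449409 is 904944.
449409 − 904944 = -455535

-455535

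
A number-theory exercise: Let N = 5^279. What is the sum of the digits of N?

908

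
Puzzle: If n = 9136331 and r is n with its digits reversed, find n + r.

Reverse of 9136331 is 1336319.
9136331 + 1336319 = 10472650

10472650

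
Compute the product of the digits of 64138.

576

6×4×1×3×8 = 576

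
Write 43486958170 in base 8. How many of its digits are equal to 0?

3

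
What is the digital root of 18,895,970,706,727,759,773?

6

1+8+8+9+5+9+7+0+7+0+6+7+2+7+7+5+9+7+7+3 = 114
1+1+4 = 6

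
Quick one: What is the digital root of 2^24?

1

The digital root of n equals n mod 9 (or 9 when 9 | n), so we need 2^24 mod 9.
2^24 ≡ 1 (mod 9), so the digital root is 1.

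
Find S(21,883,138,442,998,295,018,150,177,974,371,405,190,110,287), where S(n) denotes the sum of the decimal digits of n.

2+1+8+8+3+1+3+8+4+4+2+9+9+8+2+9+5+0+1+8+1+5+0+1+7+7+9+7+4+3+7+1+4+0+5+1+9+0+1+1+0+2+8+7 = 185

185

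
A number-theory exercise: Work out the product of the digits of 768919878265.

7×6×8×9×1×9×8×7×8×2×6×5 = 731566080

731566080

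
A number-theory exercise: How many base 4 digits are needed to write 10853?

7

10853 in base 4 is 2221211, which has 7 digits.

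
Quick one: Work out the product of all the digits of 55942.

1800

5×5×9×4×2 = 1800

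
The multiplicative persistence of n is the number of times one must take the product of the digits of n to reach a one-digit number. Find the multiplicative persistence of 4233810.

4233810 → 0 (1 step)

1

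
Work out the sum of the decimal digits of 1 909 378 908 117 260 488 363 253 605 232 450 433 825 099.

183

1+9+0+9+3+7+8+9+0+8+1+1+7+2+6+0+4+8+8+3+6+3+2+5+3+6+0+5+2+3+2+4+5+0+4+3+3+8+2+5+0+9+9 = 183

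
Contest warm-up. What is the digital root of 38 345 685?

6

3+8+3+4+5+6+8+5 = 42
4+2 = 6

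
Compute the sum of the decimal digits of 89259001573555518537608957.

8+9+2+5+9+0+0+1+5+7+3+5+5+5+5+1+8+5+3+7+6+0+8+9+5+7 = 128

128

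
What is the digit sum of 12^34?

117

12^34 = 4922235242952026704037113243122008064
Sum of its 37 digits: 117.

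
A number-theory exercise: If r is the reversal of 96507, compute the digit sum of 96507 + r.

27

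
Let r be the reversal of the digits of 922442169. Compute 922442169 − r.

Reverse of 922442169 is 961244229.
922442169 − 961244229 = -38802060

-38802060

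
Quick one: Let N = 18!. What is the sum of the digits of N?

54

18! = 6402373705728000
Sum of its 16 digits: 54.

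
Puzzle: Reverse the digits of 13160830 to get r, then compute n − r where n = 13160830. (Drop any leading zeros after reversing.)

9354699

Reverse of 13160830 is 3806131.
13160830 − 3806131 = 9354699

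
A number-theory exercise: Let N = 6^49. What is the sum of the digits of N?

162

6^49 = 134713546244127343440523266742756048896
Sum of its 39 digits: 162.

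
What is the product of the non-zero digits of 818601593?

8×1×8×6×1×5×9×3 = 51840

51840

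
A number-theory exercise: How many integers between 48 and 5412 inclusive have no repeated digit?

The integers in [48, 5412] that have no repeated digit: 48, 49, 50, 51, 52, 53, …, 5410, 5412.
2944 qualify.

2944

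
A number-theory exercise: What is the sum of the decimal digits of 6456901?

6+4+5+6+9+0+1 = 31

31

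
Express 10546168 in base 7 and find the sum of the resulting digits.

10546168 in base 7 is 155432563.
Digit sum: 1+5+5+4+3+2+5+6+3 = 34.

34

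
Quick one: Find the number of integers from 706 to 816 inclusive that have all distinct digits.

81

The integers in [706, 816] that have all distinct digits: 706, 708, 709, 710, 712, 713, …, 815, 816.
81 qualify.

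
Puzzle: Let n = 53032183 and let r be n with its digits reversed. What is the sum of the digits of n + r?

32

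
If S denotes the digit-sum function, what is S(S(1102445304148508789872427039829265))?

13

First digit sum: 148.
1+4+8 = 13.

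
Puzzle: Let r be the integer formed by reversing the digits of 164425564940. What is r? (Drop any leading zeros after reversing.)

Reversing 164425564940 gives 49465524461.

49465524461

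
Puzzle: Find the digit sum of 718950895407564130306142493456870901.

7+1+8+9+5+0+8+9+5+4+0+7+5+6+4+1+3+0+3+0+6+1+4+2+4+9+3+4+5+6+8+7+0+9+0+1 = 154

154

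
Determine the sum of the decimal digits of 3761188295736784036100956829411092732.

163

3+7+6+1+1+8+8+2+9+5+7+3+6+7+8+4+0+3+6+1+0+0+9+5+6+8+2+9+4+1+1+0+9+2+7+3+2 = 163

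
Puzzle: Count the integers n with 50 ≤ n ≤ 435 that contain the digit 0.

The integers in [50, 435] that contain the digit 0: 50, 60, 70, 80, 90, 100, …, 420, 430.
75 qualify.

75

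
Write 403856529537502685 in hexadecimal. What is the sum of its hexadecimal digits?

140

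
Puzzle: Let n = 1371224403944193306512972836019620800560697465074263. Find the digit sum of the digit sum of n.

7

First digit sum: 205.
2+0+5 = 7.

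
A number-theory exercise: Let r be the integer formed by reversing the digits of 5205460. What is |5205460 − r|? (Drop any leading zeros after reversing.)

Reverse of 5205460 is 645025.
|5205460 − 645025| = 4560435

4560435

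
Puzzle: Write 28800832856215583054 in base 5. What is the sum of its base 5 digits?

28800832856215583054 in base 5 is 3413044330231004012142124204.
Digit sum: 3+4+1+3+0+4+4+3+3+0+2+3+1+0+0+4+0+1+2+1+4+2+1+2+4+2+0+4 = 58.

58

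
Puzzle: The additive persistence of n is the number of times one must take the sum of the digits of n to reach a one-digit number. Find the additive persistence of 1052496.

1052496 → 27 → 9 (2 steps)

2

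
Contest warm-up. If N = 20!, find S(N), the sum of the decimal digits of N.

54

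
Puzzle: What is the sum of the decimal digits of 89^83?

89^83 = 630043523370452187379224662747648830902214687997786267245708776639836739041923713069256558147577081300650432587864353215583891318094985389283752564019292097892169
Sum of its 162 digits: 764.

764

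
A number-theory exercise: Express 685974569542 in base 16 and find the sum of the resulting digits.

685974569542 in base 16 is 9FB7454246.
Digit sum: 9+15+11+7+4+5+4+2+4+6 = 67.

67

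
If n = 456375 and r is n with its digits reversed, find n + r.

1030029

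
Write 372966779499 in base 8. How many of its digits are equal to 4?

372966779499 in base 8 is 5332643265153.
The digit 4 appears 1 time.

1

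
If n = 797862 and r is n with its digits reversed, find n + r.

1066659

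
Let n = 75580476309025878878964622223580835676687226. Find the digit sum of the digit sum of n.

First digit sum: 222.
2+2+2 = 6.

6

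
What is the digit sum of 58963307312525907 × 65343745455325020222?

180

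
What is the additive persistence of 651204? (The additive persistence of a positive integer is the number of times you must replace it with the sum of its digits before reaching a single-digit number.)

2

651204 → 18 → 9 (2 steps)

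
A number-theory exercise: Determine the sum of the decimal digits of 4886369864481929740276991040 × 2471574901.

4886369864481929740276991040 × 2471574901 = 12077029114056308914114059842265887040
Sum of its 38 digits: 144.

144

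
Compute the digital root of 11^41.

The digital root of n equals n mod 9 (or 9 when 9 | n), so we need 11^41 mod 9.
11^41 ≡ 5 (mod 9), so the digital root is 5.

5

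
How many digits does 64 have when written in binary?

64 in base 2 is 1000000, which has 7 digits.

7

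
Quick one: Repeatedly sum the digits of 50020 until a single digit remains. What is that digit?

7

5+0+0+2+0 = 7
(Equivalently, 50020 mod 9 = 7.)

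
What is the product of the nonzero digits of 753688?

40320

7×5×3×6×8×8 = 40320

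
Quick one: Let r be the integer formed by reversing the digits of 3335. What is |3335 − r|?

Reverse of 3335 is 5333.
|3335 − 5333| = 1998

1998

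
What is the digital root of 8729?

8

8+7+2+9 = 26
2+6 = 8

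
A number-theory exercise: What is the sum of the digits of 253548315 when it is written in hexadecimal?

253548315 in base 16 is F1CD71B.
Digit sum: 15+1+12+13+7+1+11 = 60.

60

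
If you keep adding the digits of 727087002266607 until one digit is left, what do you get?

6

7+2+7+0+8+7+0+0+2+2+6+6+6+0+7 = 60
6+0 = 6
(Equivalently, 727087002266607 mod 9 = 6.)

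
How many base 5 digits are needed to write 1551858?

9

1551858 in base 5 is 344124413, which has 9 digits.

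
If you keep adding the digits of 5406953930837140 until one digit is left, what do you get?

4

5+4+0+6+9+5+3+9+3+0+8+3+7+1+4+0 = 67
6+7 = 13
1+3 = 4
(Equivalently, 5406953930837140 mod 9 = 4.)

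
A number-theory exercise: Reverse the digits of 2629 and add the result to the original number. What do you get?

11891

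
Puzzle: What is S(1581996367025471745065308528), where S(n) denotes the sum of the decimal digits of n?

1+5+8+1+9+9+6+3+6+7+0+2+5+4+7+1+7+4+5+0+6+5+3+0+8+5+2+8 = 127

127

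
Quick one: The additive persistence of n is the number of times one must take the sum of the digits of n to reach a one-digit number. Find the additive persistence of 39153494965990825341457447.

2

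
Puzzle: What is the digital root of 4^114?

The digital root of n equals n mod 9 (or 9 when 9 | n), so we need 4^114 mod 9.
4^114 ≡ 1 (mod 9), so the digital root is 1.

1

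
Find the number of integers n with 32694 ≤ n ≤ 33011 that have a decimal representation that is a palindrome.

3

The integers in [32694, 33011] that have a decimal representation that is a palindrome: 32723, 32823, 32923.
3 qualify.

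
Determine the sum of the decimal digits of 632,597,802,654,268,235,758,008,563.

6+3+2+5+9+7+8+0+2+6+5+4+2+6+8+2+3+5+7+5+8+0+0+8+5+6+3 = 125

125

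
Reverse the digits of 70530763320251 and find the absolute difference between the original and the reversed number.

Reverse of 70530763320251 is 15202336703507.
|70530763320251 − 15202336703507| = 55328426616744

55328426616744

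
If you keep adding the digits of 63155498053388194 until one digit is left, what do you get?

1

6+3+1+5+5+4+9+8+0+5+3+3+8+8+1+9+4 = 82
8+2 = 10
1+0 = 1
(Equivalently, 63155498053388194 mod 9 = 1.)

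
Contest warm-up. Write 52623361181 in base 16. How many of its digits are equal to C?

2

52623361181 in base 16 is C4098C49D.
The digit C appears 2 times.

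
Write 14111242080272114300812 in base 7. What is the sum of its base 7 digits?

14111242080272114300812 in base 7 is 133441151405065263514445632.
Digit sum: 1+3+3+4+4+1+1+5+1+4+0+5+0+6+5+2+6+3+5+1+4+4+4+5+6+3+2 = 88.

88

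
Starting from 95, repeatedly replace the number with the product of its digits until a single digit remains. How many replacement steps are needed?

95 → 45 → 20 → 0 (3 steps)

3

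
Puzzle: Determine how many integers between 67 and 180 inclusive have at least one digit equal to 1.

84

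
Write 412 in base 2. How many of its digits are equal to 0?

412 in base 2 is 110011100.
The digit 0 appears 4 times.

4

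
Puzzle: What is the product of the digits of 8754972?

8×7×5×4×9×7×2 = 141120

141120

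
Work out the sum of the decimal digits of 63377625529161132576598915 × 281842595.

63377625529161132576598915 × 281842595 = 17862514444077021778527674477784425
Sum of its 35 digits: 164.

164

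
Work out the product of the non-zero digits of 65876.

10080

6×5×8×7×6 = 10080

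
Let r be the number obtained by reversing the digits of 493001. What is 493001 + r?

593395

Reverse of 493001 is 100394.
493001 + 100394 = 593395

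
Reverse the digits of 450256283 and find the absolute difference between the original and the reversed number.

67604229

Reverse of 450256283 is 382652054.
|450256283 − 382652054| = 67604229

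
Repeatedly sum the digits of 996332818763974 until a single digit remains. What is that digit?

4

9+9+6+3+3+2+8+1+8+7+6+3+9+7+4 = 85
8+5 = 13
1+3 = 4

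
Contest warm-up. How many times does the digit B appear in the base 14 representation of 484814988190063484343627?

484814988190063484343627 in base 14 is 5B1A127A6A7DDCA9DB17D.
The digit B appears 2 times.

2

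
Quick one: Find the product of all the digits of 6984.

1728

6×9×8×4 = 1728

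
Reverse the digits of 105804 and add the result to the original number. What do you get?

Reverse of 105804 is 408501.
105804 + 408501 = 514305

514305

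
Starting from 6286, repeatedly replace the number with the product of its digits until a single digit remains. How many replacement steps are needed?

3

6286 → 576 → 210 → 0 (3 steps)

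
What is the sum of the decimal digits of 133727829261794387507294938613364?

1+3+3+7+2+7+8+2+9+2+6+1+7+9+4+3+8+7+5+0+7+2+9+4+9+3+8+6+1+3+3+6+4 = 159

159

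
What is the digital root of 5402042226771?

6

5+4+0+2+0+4+2+2+2+6+7+7+1 = 42
4+2 = 6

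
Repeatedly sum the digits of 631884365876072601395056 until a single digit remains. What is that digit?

1

6+3+1+8+8+4+3+6+5+8+7+6+0+7+2+6+0+1+3+9+5+0+5+6 = 109
1+0+9 = 10
1+0 = 1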